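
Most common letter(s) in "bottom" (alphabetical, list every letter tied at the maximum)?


Word: "bottom"
Letter counts:
  'b': 1
  'm': 1
  'o': 2
  't': 2
Maximum count = 2
Most frequent = 'o', 't' (2 times each)


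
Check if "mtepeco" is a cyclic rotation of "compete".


Word: "compete", Candidate: "mtepeco"
Method: check if candidate is substring of word+word
"competecompete" contains "mtepeco"? No
Is rotation = No


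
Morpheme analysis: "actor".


Word: "actor"
Morphemes: act | -or
Each morpheme carries meaning
= 2 morphemes


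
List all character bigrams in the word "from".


Word: "from" (length 4)
Number of bigrams = 4 - 2 + 1 = 3
  Position 0: "fr"
  Position 1: "ro"
  Position 2: "om"
Bigrams = "fr", "ro", "om"


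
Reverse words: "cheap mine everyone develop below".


Original: "cheap mine everyone develop below"
Words (1..n): cheap | mine | everyone | develop | below
Reversed (n..1): below | develop | everyone | mine | cheap
Result = "below develop everyone mine cheap"


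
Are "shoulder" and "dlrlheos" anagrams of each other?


Word 1: "shoulder" → sorted: dehlorsu
Word 2: "dlrlheos" → sorted: dehllors
Same letters? dehlorsu != dehllors
Anagram = No


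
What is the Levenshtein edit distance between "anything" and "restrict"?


Word 1: "anything" (length 8)
Word 2: "restrict" (length 8)
One optimal edit sequence (insert/delete/substitute each cost 1):
  1. substitute 'a' -> 'r'  (+1)
  2. substitute 'n' -> 'e'  (+1)
  3. substitute 'y' -> 's'  (+1)
  4. keep 't'
  5. substitute 'h' -> 'r'  (+1)
  6. keep 'i'
  7. substitute 'n' -> 'c'  (+1)
  8. substitute 'g' -> 't'  (+1)
Total edit operations: 6
Edit distance = 6


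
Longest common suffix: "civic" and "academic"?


Word 1: "civic"
Word 2: "academic"
Comparing from end:
  Pos -1: 'c' == 'c'
  Pos -2: 'i' == 'i'
  Pos -3: 'v' != 'm' (stop)
LCS = "ic" (length 2)


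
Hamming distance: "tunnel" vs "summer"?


Comparing character by character (same length = 6):
  Pos 0: 't' vs 's' !=
  Pos 1: 'u' vs 'u' =
  Pos 2: 'n' vs 'm' !=
  Pos 3: 'n' vs 'm' !=
  Pos 4: 'e' vs 'e' =
  Pos 5: 'l' vs 'r' !=
Hamming distance = 4


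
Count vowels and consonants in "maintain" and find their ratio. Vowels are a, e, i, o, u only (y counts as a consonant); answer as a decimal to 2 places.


Word: "maintain"
Vowels (a,e,i,o,u): 4
Consonants: 4
Ratio = 4/4
= 1.00


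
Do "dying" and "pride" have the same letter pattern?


Pattern of "dying": [0, 1, 2, 3, 4]
Pattern of "pride": [0, 1, 2, 3, 4]
Patterns match
Same pattern = Yes


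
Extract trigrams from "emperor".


Word: "emperor" (length 7)
Number of trigrams = 7 - 3 + 1 = 5
  Position 0: "emp"
  Position 1: "mpe"
  Position 2: "per"
  Position 3: "ero"
  Position 4: "ror"
Trigrams = "emp", "mpe", "per", "ero", "ror"


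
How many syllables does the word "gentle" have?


Word: "gentle"
Syllable breakdown: gen-tle
Counting: 2 parts
= 2 syllables


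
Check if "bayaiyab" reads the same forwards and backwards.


Word: "bayaiyab"
Reversed: "bayiayab"
Forward == Backward? bayaiyab != bayiayab
Palindrome = No


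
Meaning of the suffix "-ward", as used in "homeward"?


Suffix: -ward
Example: homeward = home + -ward
Meaning = in the direction of


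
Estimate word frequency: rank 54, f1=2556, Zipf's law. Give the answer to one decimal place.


Zipf's law: f(r) = f(1) / r
f(1) = 2556
f(54) = 2556 / 54
= 47.3 occurrences


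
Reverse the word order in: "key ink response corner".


Original: "key ink response corner"
Words (1..n): key | ink | response | corner
Reversed (n..1): corner | response | ink | key
Result = "corner response ink key"


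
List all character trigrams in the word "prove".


Word: "prove" (length 5)
Number of trigrams = 5 - 3 + 1 = 3
  Position 0: "pro"
  Position 1: "rov"
  Position 2: "ove"
Trigrams = "pro", "rov", "ove"


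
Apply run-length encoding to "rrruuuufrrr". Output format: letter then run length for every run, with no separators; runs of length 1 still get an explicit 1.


String: "rrruuuufrrr"
Scanning for consecutive runs:
  'r' x 3
  'u' x 4
  'f' x 1
  'r' x 3
RLE = "r3u4f1r3"


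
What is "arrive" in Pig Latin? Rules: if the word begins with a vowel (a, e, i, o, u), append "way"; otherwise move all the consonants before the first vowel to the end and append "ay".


Word: "arrive"
Starts with vowel → add 'way'
Pig Latin = "arriveway"


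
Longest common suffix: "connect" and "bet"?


Word 1: "connect"
Word 2: "bet"
Comparing from end:
  Pos -1: 't' == 't'
  Pos -2: 'c' != 'e' (stop)
LCS = "t" (length 1)


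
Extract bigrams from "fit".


Word: "fit" (length 3)
Number of bigrams = 3 - 2 + 1 = 2
  Position 0: "fi"
  Position 1: "it"
Bigrams = "fi", "it"


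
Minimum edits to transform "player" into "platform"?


Word 1: "player" (length 6)
Word 2: "platform" (length 8)
One optimal edit sequence (insert/delete/substitute each cost 1):
  1. keep 'p'
  2. keep 'l'
  3. keep 'a'
  4. insert 't'  (+1)
  5. substitute 'y' -> 'f'  (+1)
  6. substitute 'e' -> 'o'  (+1)
  7. keep 'r'
  8. insert 'm'  (+1)
Total edit operations: 4
Edit distance = 4


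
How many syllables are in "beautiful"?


Word: "beautiful"
Syllable breakdown: beau / ti / ful
Counting: 3 parts
= 3 syllables


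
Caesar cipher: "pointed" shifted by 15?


Word: "pointed"
Shift: 15
Each letter → (letter + shift) mod 26:
  'p' (15) + 15 = 4 → 'e'
  'o' (14) + 15 = 3 → 'd'
  'i' (8) + 15 = 23 → 'x'
  'n' (13) + 15 = 2 → 'c'
  't' (19) + 15 = 8 → 'i'
  'e' (4) + 15 = 19 → 't'
  'd' (3) + 15 = 18 → 's'
Result = "edxcits"


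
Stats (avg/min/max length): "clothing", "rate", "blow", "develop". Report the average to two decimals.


Lengths: "clothing"=8, "rate"=4, "blow"=4, "develop"=7
Sum = 23, Count = 4
Average = 23/4 = 5.75
= avg=5.75, min=4, max=8


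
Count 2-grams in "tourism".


Word: "tourism" (length 7)
Number of 2-grams = length - 2 + 1 = 7 - 2 + 1
= 6


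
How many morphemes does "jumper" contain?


Word: "jumper"
Morphemes: jump + -er
Each morpheme carries meaning
= 2 morphemes


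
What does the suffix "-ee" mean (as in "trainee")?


Suffix: -ee
Example: trainee = train + -ee
Meaning = one who receives


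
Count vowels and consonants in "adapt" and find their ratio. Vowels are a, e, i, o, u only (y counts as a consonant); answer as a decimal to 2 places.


Word: "adapt"
Vowels (a,e,i,o,u): 2
Consonants: 3
Ratio = 2/3
= 0.67


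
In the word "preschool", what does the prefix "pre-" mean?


Prefix: pre-
Example: preschool (pre- + school)
Meaning = before


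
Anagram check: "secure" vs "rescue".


Word 1: "secure" → sorted: ceersu
Word 2: "rescue" → sorted: ceersu
Same letters? ceersu == ceersu
Anagram = Yes


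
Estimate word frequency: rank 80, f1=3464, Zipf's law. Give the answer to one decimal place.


Zipf's law: f(r) = f(1) / r
f(1) = 3464
f(80) = 3464 / 80
= 43.3 occurrences


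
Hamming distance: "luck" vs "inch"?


Comparing character by character (same length = 4):
  Pos 0: 'l' vs 'i' !=
  Pos 1: 'u' vs 'n' !=
  Pos 2: 'c' vs 'c' =
  Pos 3: 'k' vs 'h' !=
Hamming distance = 3


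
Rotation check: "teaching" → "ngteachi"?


Word: "teaching", Candidate: "ngteachi"
Method: check if candidate is substring of word+word
"teachingteaching" contains "ngteachi"? Yes
Is rotation = Yes


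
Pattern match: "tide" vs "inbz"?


Pattern of "tide": [0, 1, 2, 3]
Pattern of "inbz": [0, 1, 2, 3]
Patterns match
Same pattern = Yes


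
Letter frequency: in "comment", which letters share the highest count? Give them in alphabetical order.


Word: "comment"
Letter counts:
  'c': 1
  'e': 1
  'm': 2
  'n': 1
  'o': 1
  't': 1
Maximum count = 2
Most frequent = 'm' (2 times each)


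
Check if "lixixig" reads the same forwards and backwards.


Word: "lixixig"
Reversed: "gixixil"
Forward == Backward? lixixig != gixixil
Palindrome = No


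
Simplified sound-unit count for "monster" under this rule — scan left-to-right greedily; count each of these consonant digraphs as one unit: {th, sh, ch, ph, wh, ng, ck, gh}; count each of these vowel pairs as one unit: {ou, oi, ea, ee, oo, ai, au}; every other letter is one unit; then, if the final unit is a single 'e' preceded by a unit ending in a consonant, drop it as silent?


Word: "monster" (7 letters)
Left-to-right scan:
  (1) 'm' (letter)
  (2) 'o' (letter)
  (3) 'n' (letter)
  (4) 's' (letter)
  (5) 't' (letter)
  (6) 'e' (letter)
  (7) 'r' (letter)
Units from scan: 7
Sound units = 7 units


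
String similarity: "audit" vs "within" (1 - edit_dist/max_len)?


Word 1: "audit" (length 5)
Word 2: "within" (length 6)
One optimal edit sequence:
  1. insert 'w'  (+1)
  2. substitute 'a' -> 'i'  (+1)
  3. substitute 'u' -> 't'  (+1)
  4. substitute 'd' -> 'h'  (+1)
  5. keep 'i'
  6. substitute 't' -> 'n'  (+1)
Edit distance = 5
Max length = max(5, 6) = 6
Similarity = 1 - 5/6
= 0.1667


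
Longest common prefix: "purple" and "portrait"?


Word 1: "purple"
Word 2: "portrait"
Comparing from start:
  Pos 0: 'p' == 'p'
  Pos 1: 'u' != 'o' (stop)
LCP = "p" (length 1)


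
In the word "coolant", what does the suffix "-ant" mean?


Suffix: -ant
Example: coolant = cool + -ant
Meaning = one who / that which


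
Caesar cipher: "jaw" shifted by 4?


Word: "jaw"
Shift: 4
Each letter → (letter + shift) mod 26:
  'j' (9) + 4 = 13 → 'n'
  'a' (0) + 4 = 4 → 'e'
  'w' (22) + 4 = 0 → 'a'
Result = "nea"


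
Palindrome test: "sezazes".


Word: "sezazes"
Reversed: "sezazes"
Forward == Backward? sezazes == sezazes
Palindrome = Yes


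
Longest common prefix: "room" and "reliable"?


Word 1: "room"
Word 2: "reliable"
Comparing from start:
  Pos 0: 'r' == 'r'
  Pos 1: 'o' != 'e' (stop)
LCP = "r" (length 1)


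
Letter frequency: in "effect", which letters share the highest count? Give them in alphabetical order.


Word: "effect"
Letter counts:
  'c': 1
  'e': 2
  'f': 2
  't': 1
Maximum count = 2
Most frequent = 'e', 'f' (2 times each)


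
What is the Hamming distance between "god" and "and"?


Comparing character by character (same length = 3):
  Pos 0: 'g' vs 'a' !=
  Pos 1: 'o' vs 'n' !=
  Pos 2: 'd' vs 'd' =
Hamming distance = 2


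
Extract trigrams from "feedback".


Word: "feedback" (length 8)
Number of trigrams = 8 - 3 + 1 = 6
  Position 0: "fee"
  Position 1: "eed"
  Position 2: "edb"
  Position 3: "dba"
  Position 4: "bac"
  Position 5: "ack"
Trigrams = "fee", "eed", "edb", "dba", "bac", "ack"


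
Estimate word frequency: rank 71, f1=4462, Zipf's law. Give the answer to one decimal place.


Zipf's law: f(r) = f(1) / r
f(1) = 4462
f(71) = 4462 / 71
= 62.8 occurrences


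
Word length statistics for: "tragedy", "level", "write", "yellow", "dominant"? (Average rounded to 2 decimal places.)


Lengths: "tragedy"=7, "level"=5, "write"=5, "yellow"=6, "dominant"=8
Sum = 31, Count = 5
Average = 31/5 = 6.20
= avg=6.20, min=5, max=8


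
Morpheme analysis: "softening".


Word: "softening"
Morphemes: soft + -en + -ing
Each morpheme carries meaning
= 3 morphemes


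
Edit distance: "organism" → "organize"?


Word 1: "organism" (length 8)
Word 2: "organize" (length 8)
One optimal edit sequence (insert/delete/substitute each cost 1):
  1. keep 'o'
  2. keep 'r'
  3. keep 'g'
  4. keep 'a'
  5. keep 'n'
  6. keep 'i'
  7. substitute 's' -> 'z'  (+1)
  8. substitute 'm' -> 'e'  (+1)
Total edit operations: 2
Edit distance = 2


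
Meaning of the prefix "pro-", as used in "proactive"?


Prefix: pro-
Example: proactive = pro- + active
Meaning = forward / in favor of


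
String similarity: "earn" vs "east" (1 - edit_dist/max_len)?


Word 1: "earn" (length 4)
Word 2: "east" (length 4)
One optimal edit sequence:
  1. keep 'e'
  2. keep 'a'
  3. substitute 'r' -> 's'  (+1)
  4. substitute 'n' -> 't'  (+1)
Edit distance = 2
Max length = max(4, 4) = 4
Similarity = 1 - 2/4
= 0.5000


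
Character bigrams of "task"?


Word: "task" (length 4)
Number of bigrams = 4 - 2 + 1 = 3
  Position 0: "ta"
  Position 1: "as"
  Position 2: "sk"
Bigrams = "ta", "as", "sk"


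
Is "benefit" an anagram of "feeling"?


Word 1: "feeling" → sorted: eefgiln
Word 2: "benefit" → sorted: beefint
Same letters? eefgiln != beefint
Anagram = No


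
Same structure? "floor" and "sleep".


Pattern of "floor": [0, 1, 2, 2, 3]
Pattern of "sleep": [0, 1, 2, 2, 3]
Patterns match
Same pattern = Yes


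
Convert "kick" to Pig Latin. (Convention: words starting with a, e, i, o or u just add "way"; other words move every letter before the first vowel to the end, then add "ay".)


Word: "kick"
Starts with consonant(s) → move to end, add 'ay'
Consonant cluster: "k"
Pig Latin = "ickkay"


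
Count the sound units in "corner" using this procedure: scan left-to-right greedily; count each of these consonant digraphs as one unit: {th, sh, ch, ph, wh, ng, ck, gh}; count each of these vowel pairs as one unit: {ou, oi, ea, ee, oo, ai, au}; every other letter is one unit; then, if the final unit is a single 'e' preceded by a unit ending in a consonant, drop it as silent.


Word: "corner" (6 letters)
Left-to-right scan:
  1. 'c' (letter)
  2. 'o' (letter)
  3. 'r' (letter)
  4. 'n' (letter)
  5. 'e' (letter)
  6. 'r' (letter)
Units from scan: 6
Sound units = 6 units


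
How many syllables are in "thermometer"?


Word: "thermometer"
Syllable breakdown: ther · mom · e · ter
Counting: 4 parts
= 4 syllables


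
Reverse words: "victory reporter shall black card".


Original: "victory reporter shall black card"
Words (1..n): victory | reporter | shall | black | card
Reversed (n..1): card | black | shall | reporter | victory
Result = "card black shall reporter victory"


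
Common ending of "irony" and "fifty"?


Word 1: "irony"
Word 2: "fifty"
Comparing from end:
  Pos -1: 'y' == 'y'
  Pos -2: 'n' != 't' (stop)
LCS = "y" (length 1)


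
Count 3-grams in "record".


Word: "record" (length 6)
Number of 3-grams = length - 3 + 1 = 6 - 3 + 1
= 4


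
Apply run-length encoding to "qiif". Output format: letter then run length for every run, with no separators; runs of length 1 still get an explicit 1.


String: "qiif"
Scanning for consecutive runs:
  'q' x 1
  'i' x 2
  'f' x 1
RLE = "q1i2f1"


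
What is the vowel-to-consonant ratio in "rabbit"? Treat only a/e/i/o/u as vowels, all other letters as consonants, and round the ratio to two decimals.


Word: "rabbit"
Vowels (a,e,i,o,u): 2
Consonants: 4
Ratio = 2/4
= 0.50


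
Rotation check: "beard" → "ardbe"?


Word: "beard", Candidate: "ardbe"
Method: check if candidate is substring of word+word
"beardbeard" contains "ardbe"? Yes
Is rotation = Yes


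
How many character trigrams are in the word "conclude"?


Word: "conclude" (length 8)
Number of 3-grams = length - 3 + 1 = 8 - 3 + 1
= 6


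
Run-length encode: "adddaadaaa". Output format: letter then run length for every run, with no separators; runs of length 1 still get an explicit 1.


String: "adddaadaaa"
Scanning for consecutive runs:
  'a' x 1
  'd' x 3
  'a' x 2
  'd' x 1
  'a' x 3
RLE = "a1d3a2d1a3"


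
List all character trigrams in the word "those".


Word: "those" (length 5)
Number of trigrams = 5 - 3 + 1 = 3
  Position 0: "tho"
  Position 1: "hos"
  Position 2: "ose"
Trigrams = "tho", "hos", "ose"


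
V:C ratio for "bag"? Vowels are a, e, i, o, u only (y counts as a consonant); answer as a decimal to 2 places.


Word: "bag"
Vowels (a,e,i,o,u): 1
Consonants: 2
Ratio = 1/2
= 0.50


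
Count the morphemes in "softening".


Word: "softening"
Morphemes: soft | -en | -ing
Each morpheme carries meaning
= 3 morphemes


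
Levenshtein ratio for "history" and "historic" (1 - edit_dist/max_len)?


Word 1: "history" (length 7)
Word 2: "historic" (length 8)
One optimal edit sequence:
  1. keep 'h'
  2. keep 'i'
  3. keep 's'
  4. keep 't'
  5. keep 'o'
  6. keep 'r'
  7. insert 'i'  (+1)
  8. substitute 'y' -> 'c'  (+1)
Edit distance = 2
Max length = max(7, 8) = 8
Similarity = 1 - 2/8
= 0.7500


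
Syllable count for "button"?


Word: "button"
Syllable breakdown: but / ton
Counting: 2 parts
= 2 syllables


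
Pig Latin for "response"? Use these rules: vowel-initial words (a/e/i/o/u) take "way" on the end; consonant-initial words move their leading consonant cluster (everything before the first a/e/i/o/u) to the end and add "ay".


Word: "response"
Starts with consonant(s) → move to end, add 'ay'
Consonant cluster: "r"
Pig Latin = "esponseray"


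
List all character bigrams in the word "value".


Word: "value" (length 5)
Number of bigrams = 5 - 2 + 1 = 4
  Position 0: "va"
  Position 1: "al"
  Position 2: "lu"
  Position 3: "ue"
Bigrams = "va", "al", "lu", "ue"


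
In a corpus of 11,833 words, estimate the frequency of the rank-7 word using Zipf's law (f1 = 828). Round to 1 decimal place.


Zipf's law: f(r) = f(1) / r
f(1) = 828
f(7) = 828 / 7
= 118.3 occurrences


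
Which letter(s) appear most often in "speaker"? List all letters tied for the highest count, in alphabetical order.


Word: "speaker"
Letter counts:
  'a': 1
  'e': 2
  'k': 1
  'p': 1
  'r': 1
  's': 1
Maximum count = 2
Most frequent = 'e' (2 times each)


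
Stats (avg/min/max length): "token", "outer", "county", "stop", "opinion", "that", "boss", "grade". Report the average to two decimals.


Lengths: "token"=5, "outer"=5, "county"=6, "stop"=4, "opinion"=7, "that"=4, "boss"=4, "grade"=5
Sum = 40, Count = 8
Average = 40/8 = 5.00
= avg=5.00, min=4, max=7


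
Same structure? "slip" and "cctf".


Pattern of "slip": [0, 1, 2, 3]
Pattern of "cctf": [0, 0, 1, 2]
Patterns do not match
Same pattern = No


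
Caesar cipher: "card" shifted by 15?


Word: "card"
Shift: 15
Each letter → (letter + shift) mod 26:
  'c' (2) + 15 = 17 → 'r'
  'a' (0) + 15 = 15 → 'p'
  'r' (17) + 15 = 6 → 'g'
  'd' (3) + 15 = 18 → 's'
Result = "rpgs"


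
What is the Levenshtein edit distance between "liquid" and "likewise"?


Word 1: "liquid" (length 6)
Word 2: "likewise" (length 8)
One optimal edit sequence (insert/delete/substitute each cost 1):
  1. keep 'l'
  2. keep 'i'
  3. insert 'k'  (+1)
  4. substitute 'q' -> 'e'  (+1)
  5. substitute 'u' -> 'w'  (+1)
  6. keep 'i'
  7. insert 's'  (+1)
  8. substitute 'd' -> 'e'  (+1)
Total edit operations: 5
Edit distance = 5


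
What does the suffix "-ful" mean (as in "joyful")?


Suffix: -ful
Example: joyful = joy + -ful
Meaning = full of


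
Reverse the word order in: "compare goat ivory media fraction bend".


Original: "compare goat ivory media fraction bend"
Words (1..n): compare | goat | ivory | media | fraction | bend
Reversed (n..1): bend | fraction | media | ivory | goat | compare
Result = "bend fraction media ivory goat compare"


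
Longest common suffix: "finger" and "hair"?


Word 1: "finger"
Word 2: "hair"
Comparing from end:
  Pos -1: 'r' == 'r'
  Pos -2: 'e' != 'i' (stop)
LCS = "r" (length 1)


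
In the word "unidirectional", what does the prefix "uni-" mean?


Prefix: uni-
As in: unidirectional -> uni- + directional
Meaning = one


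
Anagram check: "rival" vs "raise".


Word 1: "rival" → sorted: ailrv
Word 2: "raise" → sorted: aeirs
Same letters? ailrv != aeirs
Anagram = No


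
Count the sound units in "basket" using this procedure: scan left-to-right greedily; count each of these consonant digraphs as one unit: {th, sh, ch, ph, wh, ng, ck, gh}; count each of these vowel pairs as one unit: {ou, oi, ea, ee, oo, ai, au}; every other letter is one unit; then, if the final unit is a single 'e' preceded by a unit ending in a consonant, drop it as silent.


Word: "basket" (6 letters)
Left-to-right scan:
  (1) 'b' (letter)
  (2) 'a' (letter)
  (3) 's' (letter)
  (4) 'k' (letter)
  (5) 'e' (letter)
  (6) 't' (letter)
Units from scan: 6
Sound units = 6 units


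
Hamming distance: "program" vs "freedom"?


Comparing character by character (same length = 7):
  Pos 0: 'p' vs 'f' !=
  Pos 1: 'r' vs 'r' =
  Pos 2: 'o' vs 'e' !=
  Pos 3: 'g' vs 'e' !=
  Pos 4: 'r' vs 'd' !=
  Pos 5: 'a' vs 'o' !=
  Pos 6: 'm' vs 'm' =
Hamming distance = 5


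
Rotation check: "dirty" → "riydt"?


Word: "dirty", Candidate: "riydt"
Method: check if candidate is substring of word+word
"dirtydirty" contains "riydt"? No
Is rotation = No


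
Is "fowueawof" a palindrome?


Word: "fowueawof"
Reversed: "fowaeuwof"
Forward == Backward? fowueawof != fowaeuwof
Palindrome = No


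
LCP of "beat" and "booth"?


Word 1: "beat"
Word 2: "booth"
Comparing from start:
  Pos 0: 'b' == 'b'
  Pos 1: 'e' != 'o' (stop)
LCP = "b" (length 1)


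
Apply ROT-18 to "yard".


Word: "yard"
Shift: 18
Each letter → (letter + shift) mod 26:
  'y' (24) + 18 = 16 → 'q'
  'a' (0) + 18 = 18 → 's'
  'r' (17) + 18 = 9 → 'j'
  'd' (3) + 18 = 21 → 'v'
Result = "qsjv"


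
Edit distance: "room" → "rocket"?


Word 1: "room" (length 4)
Word 2: "rocket" (length 6)
One optimal edit sequence (insert/delete/substitute each cost 1):
  1. keep 'r'
  2. keep 'o'
  3. insert 'c'  (+1)
  4. insert 'k'  (+1)
  5. substitute 'o' -> 'e'  (+1)
  6. substitute 'm' -> 't'  (+1)
Total edit operations: 4
Edit distance = 4


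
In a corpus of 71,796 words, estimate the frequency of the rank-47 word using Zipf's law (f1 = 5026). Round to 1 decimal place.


Zipf's law: f(r) = f(1) / r
f(1) = 5026
f(47) = 5026 / 47
= 106.9 occurrences


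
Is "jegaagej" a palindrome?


Word: "jegaagej"
Reversed: "jegaagej"
Forward == Backward? jegaagej == jegaagej
Palindrome = Yes


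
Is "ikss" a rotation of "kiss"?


Word: "kiss", Candidate: "ikss"
Method: check if candidate is substring of word+word
"kisskiss" contains "ikss"? No
Is rotation = No


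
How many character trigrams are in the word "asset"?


Word: "asset" (length 5)
Number of 3-grams = length - 3 + 1 = 5 - 3 + 1
= 3


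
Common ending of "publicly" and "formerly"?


Word 1: "publicly"
Word 2: "formerly"
Comparing from end:
  Pos -1: 'y' == 'y'
  Pos -2: 'l' == 'l'
  Pos -3: 'c' != 'r' (stop)
LCS = "ly" (length 2)


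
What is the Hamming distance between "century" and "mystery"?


Comparing character by character (same length = 7):
  Pos 0: 'c' vs 'm' !=
  Pos 1: 'e' vs 'y' !=
  Pos 2: 'n' vs 's' !=
  Pos 3: 't' vs 't' =
  Pos 4: 'u' vs 'e' !=
  Pos 5: 'r' vs 'r' =
  Pos 6: 'y' vs 'y' =
Hamming distance = 4


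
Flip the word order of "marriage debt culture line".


Original: "marriage debt culture line"
Words (1..n): marriage | debt | culture | line
Reversed (n..1): line | culture | debt | marriage
Result = "line culture debt marriage"


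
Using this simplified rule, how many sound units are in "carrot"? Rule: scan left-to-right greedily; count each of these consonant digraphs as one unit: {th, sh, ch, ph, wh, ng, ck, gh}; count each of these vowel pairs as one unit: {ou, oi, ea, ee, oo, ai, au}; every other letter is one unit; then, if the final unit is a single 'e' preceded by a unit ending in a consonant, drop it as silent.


Word: "carrot" (6 letters)
Left-to-right scan:
  1. 'c' (letter)
  2. 'a' (letter)
  3. 'r' (letter)
  4. 'r' (letter)
  5. 'o' (letter)
  6. 't' (letter)
Units from scan: 6
Sound units = 6 units


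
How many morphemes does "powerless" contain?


Word: "powerless"
Morphemes: power / -less
Each morpheme carries meaning
= 2 morphemes


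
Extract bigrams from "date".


Word: "date" (length 4)
Number of bigrams = 4 - 2 + 1 = 3
  Position 0: "da"
  Position 1: "at"
  Position 2: "te"
Bigrams = "da", "at", "te"


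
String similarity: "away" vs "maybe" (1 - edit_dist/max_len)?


Word 1: "away" (length 4)
Word 2: "maybe" (length 5)
One optimal edit sequence:
  1. insert 'm'  (+1)
  2. keep 'a'
  3. substitute 'w' -> 'y'  (+1)
  4. substitute 'a' -> 'b'  (+1)
  5. substitute 'y' -> 'e'  (+1)
Edit distance = 4
Max length = max(4, 5) = 5
Similarity = 1 - 4/5
= 0.2000


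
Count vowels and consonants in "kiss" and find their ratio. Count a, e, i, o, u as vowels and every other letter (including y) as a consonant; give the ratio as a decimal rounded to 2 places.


Word: "kiss"
Vowels (a,e,i,o,u): 1
Consonants: 3
Ratio = 1/3
= 0.33


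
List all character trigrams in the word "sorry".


Word: "sorry" (length 5)
Number of trigrams = 5 - 3 + 1 = 3
  Position 0: "sor"
  Position 1: "orr"
  Position 2: "rry"
Trigrams = "sor", "orr", "rry"


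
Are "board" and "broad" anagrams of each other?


Word 1: "board" → sorted: abdor
Word 2: "broad" → sorted: abdor
Same letters? abdor == abdor
Anagram = Yes


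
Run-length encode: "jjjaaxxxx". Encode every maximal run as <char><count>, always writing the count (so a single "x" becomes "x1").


String: "jjjaaxxxx"
Scanning for consecutive runs:
  'j' x 3
  'a' x 2
  'x' x 4
RLE = "j3a2x4"


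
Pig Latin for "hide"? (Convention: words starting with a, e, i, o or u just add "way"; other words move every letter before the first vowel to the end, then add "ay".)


Word: "hide"
Starts with consonant(s) → move to end, add 'ay'
Consonant cluster: "h"
Pig Latin = "idehay"


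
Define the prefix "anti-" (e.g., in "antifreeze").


Prefix: anti-
As in: antifreeze -> anti- + freeze
Meaning = against


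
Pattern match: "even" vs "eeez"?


Pattern of "even": [0, 1, 0, 2]
Pattern of "eeez": [0, 0, 0, 1]
Patterns do not match
Same pattern = No


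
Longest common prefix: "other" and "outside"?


Word 1: "other"
Word 2: "outside"
Comparing from start:
  Pos 0: 'o' == 'o'
  Pos 1: 't' != 'u' (stop)
LCP = "o" (length 1)


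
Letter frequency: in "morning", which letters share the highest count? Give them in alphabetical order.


Word: "morning"
Letter counts:
  'g': 1
  'i': 1
  'm': 1
  'n': 2
  'o': 1
  'r': 1
Maximum count = 2
Most frequent = 'n' (2 times each)


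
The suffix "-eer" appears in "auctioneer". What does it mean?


Suffix: -eer
As in: auctioneer -> auction + -eer
Meaning = one who is concerned with


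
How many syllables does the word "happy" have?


Word: "happy"
Syllable breakdown: hap | py
Counting: 2 parts
= 2 syllables


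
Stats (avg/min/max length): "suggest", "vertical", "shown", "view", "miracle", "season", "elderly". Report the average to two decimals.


Lengths: "suggest"=7, "vertical"=8, "shown"=5, "view"=4, "miracle"=7, "season"=6, "elderly"=7
Sum = 44, Count = 7
Average = 44/7 = 6.29
= avg=6.29, min=4, max=8


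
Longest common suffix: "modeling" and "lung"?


Word 1: "modeling"
Word 2: "lung"
Comparing from end:
  Pos -1: 'g' == 'g'
  Pos -2: 'n' == 'n'
  Pos -3: 'i' != 'u' (stop)
LCS = "ng" (length 2)


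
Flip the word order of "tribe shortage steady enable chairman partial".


Original: "tribe shortage steady enable chairman partial"
Words (1..n): tribe | shortage | steady | enable | chairman | partial
Reversed (n..1): partial | chairman | enable | steady | shortage | tribe
Result = "partial chairman enable steady shortage tribe"


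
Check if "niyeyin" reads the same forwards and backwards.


Word: "niyeyin"
Reversed: "niyeyin"
Forward == Backward? niyeyin == niyeyin
Palindrome = Yes


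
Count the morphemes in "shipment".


Word: "shipment"
Morphemes: ship / -ment
Each morpheme carries meaning
= 2 morphemes


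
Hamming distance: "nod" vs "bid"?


Comparing character by character (same length = 3):
  Pos 0: 'n' vs 'b' !=
  Pos 1: 'o' vs 'i' !=
  Pos 2: 'd' vs 'd' =
Hamming distance = 2


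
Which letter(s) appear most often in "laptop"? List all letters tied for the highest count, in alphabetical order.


Word: "laptop"
Letter counts:
  'a': 1
  'l': 1
  'o': 1
  'p': 2
  't': 1
Maximum count = 2
Most frequent = 'p' (2 times each)


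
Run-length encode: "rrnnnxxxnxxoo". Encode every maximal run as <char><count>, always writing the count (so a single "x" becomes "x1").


String: "rrnnnxxxnxxoo"
Scanning for consecutive runs:
  'r' x 2
  'n' x 3
  'x' x 3
  'n' x 1
  'x' x 2
  'o' x 2
RLE = "r2n3x3n1x2o2"


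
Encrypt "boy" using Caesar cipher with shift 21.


Word: "boy"
Shift: 21
Each letter → (letter + shift) mod 26:
  'b' (1) + 21 = 22 → 'w'
  'o' (14) + 21 = 9 → 'j'
  'y' (24) + 21 = 19 → 't'
Result = "wjt"


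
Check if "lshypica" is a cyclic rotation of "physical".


Word: "physical", Candidate: "lshypica"
Method: check if candidate is substring of word+word
"physicalphysical" contains "lshypica"? No
Is rotation = No


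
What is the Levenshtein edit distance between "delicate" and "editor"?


Word 1: "delicate" (length 8)
Word 2: "editor" (length 6)
One optimal edit sequence (insert/delete/substitute each cost 1):
  1. delete 'd'  (+1)
  2. keep 'e'
  3. substitute 'l' -> 'd'  (+1)
  4. keep 'i'
  5. delete 'c'  (+1)
  6. substitute 'a' -> 't'  (+1)
  7. substitute 't' -> 'o'  (+1)
  8. substitute 'e' -> 'r'  (+1)
Total edit operations: 6
Edit distance = 6


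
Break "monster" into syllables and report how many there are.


Word: "monster"
Syllable breakdown: mon | ster
Counting: 2 parts
= 2 syllables


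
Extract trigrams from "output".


Word: "output" (length 6)
Number of trigrams = 6 - 3 + 1 = 4
  Position 0: "out"
  Position 1: "utp"
  Position 2: "tpu"
  Position 3: "put"
Trigrams = "out", "utp", "tpu", "put"


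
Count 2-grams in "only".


Word: "only" (length 4)
Number of 2-grams = length - 2 + 1 = 4 - 2 + 1
= 3


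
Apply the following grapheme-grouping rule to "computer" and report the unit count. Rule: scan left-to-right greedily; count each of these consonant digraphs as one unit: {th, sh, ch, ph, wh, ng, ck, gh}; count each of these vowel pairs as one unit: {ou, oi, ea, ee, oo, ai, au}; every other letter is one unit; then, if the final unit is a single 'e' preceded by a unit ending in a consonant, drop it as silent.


Word: "computer" (8 letters)
Left-to-right scan:
  [1] 'c' (letter)
  [2] 'o' (letter)
  [3] 'm' (letter)
  [4] 'p' (letter)
  [5] 'u' (letter)
  [6] 't' (letter)
  [7] 'e' (letter)
  [8] 'r' (letter)
Units from scan: 8
Sound units = 8 units


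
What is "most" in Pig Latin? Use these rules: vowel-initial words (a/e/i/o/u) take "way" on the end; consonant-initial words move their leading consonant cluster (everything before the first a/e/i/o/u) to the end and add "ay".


Word: "most"
Starts with consonant(s) → move to end, add 'ay'
Consonant cluster: "m"
Pig Latin = "ostmay"


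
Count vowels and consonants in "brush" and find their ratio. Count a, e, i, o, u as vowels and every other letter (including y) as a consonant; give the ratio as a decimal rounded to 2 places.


Word: "brush"
Vowels (a,e,i,o,u): 1
Consonants: 4
Ratio = 1/4
= 0.25


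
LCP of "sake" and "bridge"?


Word 1: "sake"
Word 2: "bridge"
Comparing from start:
  Pos 0: 's' != 'b' (stop)
LCP = "" (length 0)


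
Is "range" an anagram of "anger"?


Word 1: "anger" → sorted: aegnr
Word 2: "range" → sorted: aegnr
Same letters? aegnr == aegnr
Anagram = Yes


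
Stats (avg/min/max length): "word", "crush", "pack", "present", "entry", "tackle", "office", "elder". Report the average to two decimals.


Lengths: "word"=4, "crush"=5, "pack"=4, "present"=7, "entry"=5, "tackle"=6, "office"=6, "elder"=5
Sum = 42, Count = 8
Average = 42/8 = 5.25
= avg=5.25, min=4, max=7


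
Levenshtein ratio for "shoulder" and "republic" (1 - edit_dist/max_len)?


Word 1: "shoulder" (length 8)
Word 2: "republic" (length 8)
One optimal edit sequence:
  1. substitute 's' -> 'r'  (+1)
  2. substitute 'h' -> 'e'  (+1)
  3. substitute 'o' -> 'p'  (+1)
  4. keep 'u'
  5. substitute 'l' -> 'b'  (+1)
  6. substitute 'd' -> 'l'  (+1)
  7. substitute 'e' -> 'i'  (+1)
  8. substitute 'r' -> 'c'  (+1)
Edit distance = 7
Max length = max(8, 8) = 8
Similarity = 1 - 7/8
= 0.1250


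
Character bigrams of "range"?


Word: "range" (length 5)
Number of bigrams = 5 - 2 + 1 = 4
  Position 0: "ra"
  Position 1: "an"
  Position 2: "ng"
  Position 3: "ge"
Bigrams = "ra", "an", "ng", "ge"


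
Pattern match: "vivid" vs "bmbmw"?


Pattern of "vivid": [0, 1, 0, 1, 2]
Pattern of "bmbmw": [0, 1, 0, 1, 2]
Patterns match
Same pattern = Yes


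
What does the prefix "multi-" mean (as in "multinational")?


Prefix: multi-
Example: multinational = multi- + national
Meaning = many


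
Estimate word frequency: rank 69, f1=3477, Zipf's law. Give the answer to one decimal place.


Zipf's law: f(r) = f(1) / r
f(1) = 3477
f(69) = 3477 / 69
= 50.4 occurrences


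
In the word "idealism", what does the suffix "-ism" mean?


Suffix: -ism
Example: idealism = ideal + -ism
Meaning = belief / practice


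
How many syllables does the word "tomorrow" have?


Word: "tomorrow"
Syllable breakdown: to · mor · row
Counting: 3 parts
= 3 syllables


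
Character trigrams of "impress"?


Word: "impress" (length 7)
Number of trigrams = 7 - 3 + 1 = 5
  Position 0: "imp"
  Position 1: "mpr"
  Position 2: "pre"
  Position 3: "res"
  Position 4: "ess"
Trigrams = "imp", "mpr", "pre", "res", "ess"


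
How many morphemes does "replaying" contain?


Word: "replaying"
Morphemes: re- + play + -ing
Each morpheme carries meaning
= 3 morphemes


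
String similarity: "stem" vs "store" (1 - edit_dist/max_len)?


Word 1: "stem" (length 4)
Word 2: "store" (length 5)
One optimal edit sequence:
  1. keep 's'
  2. keep 't'
  3. insert 'o'  (+1)
  4. substitute 'e' -> 'r'  (+1)
  5. substitute 'm' -> 'e'  (+1)
Edit distance = 3
Max length = max(4, 5) = 5
Similarity = 1 - 3/5
= 0.4000


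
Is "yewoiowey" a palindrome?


Word: "yewoiowey"
Reversed: "yewoiowey"
Forward == Backward? yewoiowey == yewoiowey
Palindrome = Yes


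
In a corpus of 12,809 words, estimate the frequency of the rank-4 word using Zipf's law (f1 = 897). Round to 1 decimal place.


Zipf's law: f(r) = f(1) / r
f(1) = 897
f(4) = 897 / 4
= 224.3 occurrences


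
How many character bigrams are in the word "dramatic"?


Word: "dramatic" (length 8)
Number of 2-grams = length - 2 + 1 = 8 - 2 + 1
= 7


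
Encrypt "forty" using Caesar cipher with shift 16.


Word: "forty"
Shift: 16
Each letter → (letter + shift) mod 26:
  'f' (5) + 16 = 21 → 'v'
  'o' (14) + 16 = 4 → 'e'
  'r' (17) + 16 = 7 → 'h'
  't' (19) + 16 = 9 → 'j'
  'y' (24) + 16 = 14 → 'o'
Result = "vehjo"


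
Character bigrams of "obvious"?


Word: "obvious" (length 7)
Number of bigrams = 7 - 2 + 1 = 6
  Position 0: "ob"
  Position 1: "bv"
  Position 2: "vi"
  Position 3: "io"
  Position 4: "ou"
  Position 5: "us"
Bigrams = "ob", "bv", "vi", "io", "ou", "us"


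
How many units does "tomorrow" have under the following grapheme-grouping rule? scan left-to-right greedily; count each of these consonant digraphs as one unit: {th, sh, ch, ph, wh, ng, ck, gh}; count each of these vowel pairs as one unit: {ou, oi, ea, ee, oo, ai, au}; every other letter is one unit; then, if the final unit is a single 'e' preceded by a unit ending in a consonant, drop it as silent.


Word: "tomorrow" (8 letters)
Left-to-right scan:
  [1] 't' (letter)
  [2] 'o' (letter)
  [3] 'm' (letter)
  [4] 'o' (letter)
  [5] 'r' (letter)
  [6] 'r' (letter)
  [7] 'o' (letter)
  [8] 'w' (letter)
Units from scan: 8
Sound units = 8 units


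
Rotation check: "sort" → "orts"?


Word: "sort", Candidate: "orts"
Method: check if candidate is substring of word+word
"sortsort" contains "orts"? Yes
Is rotation = Yes


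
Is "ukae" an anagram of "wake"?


Word 1: "wake" → sorted: aekw
Word 2: "ukae" → sorted: aeku
Same letters? aekw != aeku
Anagram = No


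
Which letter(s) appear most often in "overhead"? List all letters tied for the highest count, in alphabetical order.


Word: "overhead"
Letter counts:
  'a': 1
  'd': 1
  'e': 2
  'h': 1
  'o': 1
  'r': 1
  'v': 1
Maximum count = 2
Most frequent = 'e' (2 times each)


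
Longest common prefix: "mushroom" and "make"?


Word 1: "mushroom"
Word 2: "make"
Comparing from start:
  Pos 0: 'm' == 'm'
  Pos 1: 'u' != 'a' (stop)
LCP = "m" (length 1)


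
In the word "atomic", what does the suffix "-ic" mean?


Suffix: -ic
Example: atomic (atom + -ic)
Meaning = relating to


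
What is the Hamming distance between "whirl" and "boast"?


Comparing character by character (same length = 5):
  Pos 0: 'w' vs 'b' !=
  Pos 1: 'h' vs 'o' !=
  Pos 2: 'i' vs 'a' !=
  Pos 3: 'r' vs 's' !=
  Pos 4: 'l' vs 't' !=
Hamming distance = 5


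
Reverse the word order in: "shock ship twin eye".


Original: "shock ship twin eye"
Words (1..n): shock | ship | twin | eye
Reversed (n..1): eye | twin | ship | shock
Result = "eye twin ship shock"


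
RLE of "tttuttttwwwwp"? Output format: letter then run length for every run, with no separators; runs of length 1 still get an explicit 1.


String: "tttuttttwwwwp"
Scanning for consecutive runs:
  't' x 3
  'u' x 1
  't' x 4
  'w' x 4
  'p' x 1
RLE = "t3u1t4w4p1"


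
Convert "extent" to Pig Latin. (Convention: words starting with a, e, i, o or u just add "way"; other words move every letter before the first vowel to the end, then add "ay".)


Word: "extent"
Starts with vowel → add 'way'
Pig Latin = "extentway"


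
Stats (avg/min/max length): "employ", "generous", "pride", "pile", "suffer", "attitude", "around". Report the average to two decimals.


Lengths: "employ"=6, "generous"=8, "pride"=5, "pile"=4, "suffer"=6, "attitude"=8, "around"=6
Sum = 43, Count = 7
Average = 43/7 = 6.14
= avg=6.14, min=4, max=8


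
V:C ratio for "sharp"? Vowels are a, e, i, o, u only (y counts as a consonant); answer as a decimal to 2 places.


Word: "sharp"
Vowels (a,e,i,o,u): 1
Consonants: 4
Ratio = 1/4
= 0.25


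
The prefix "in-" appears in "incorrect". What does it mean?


Prefix: in-
Example: incorrect = in- + correct
Meaning = not / into


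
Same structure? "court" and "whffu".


Pattern of "court": [0, 1, 2, 3, 4]
Pattern of "whffu": [0, 1, 2, 2, 3]
Patterns do not match
Same pattern = No


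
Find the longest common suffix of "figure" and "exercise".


Word 1: "figure"
Word 2: "exercise"
Comparing from end:
  Pos -1: 'e' == 'e'
  Pos -2: 'r' != 's' (stop)
LCS = "e" (length 1)


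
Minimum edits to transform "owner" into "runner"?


Word 1: "owner" (length 5)
Word 2: "runner" (length 6)
One optimal edit sequence (insert/delete/substitute each cost 1):
  1. insert 'r'  (+1)
  2. substitute 'o' -> 'u'  (+1)
  3. substitute 'w' -> 'n'  (+1)
  4. keep 'n'
  5. keep 'e'
  6. keep 'r'
Total edit operations: 3
Edit distance = 3


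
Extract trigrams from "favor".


Word: "favor" (length 5)
Number of trigrams = 5 - 3 + 1 = 3
  Position 0: "fav"
  Position 1: "avo"
  Position 2: "vor"
Trigrams = "fav", "avo", "vor"


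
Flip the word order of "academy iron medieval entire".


Original: "academy iron medieval entire"
Words (1..n): academy | iron | medieval | entire
Reversed (n..1): entire | medieval | iron | academy
Result = "entire medieval iron academy"


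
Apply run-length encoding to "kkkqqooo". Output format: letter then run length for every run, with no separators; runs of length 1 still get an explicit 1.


String: "kkkqqooo"
Scanning for consecutive runs:
  'k' x 3
  'q' x 2
  'o' x 3
RLE = "k3q2o3"


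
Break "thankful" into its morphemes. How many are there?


Word: "thankful"
Morphemes: thank / -ful
Each morpheme carries meaning
= 2 morphemes


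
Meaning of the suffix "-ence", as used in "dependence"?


Suffix: -ence
Example: dependence = depend + -ence
Meaning = state of


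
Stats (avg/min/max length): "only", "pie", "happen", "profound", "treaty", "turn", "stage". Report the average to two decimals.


Lengths: "only"=4, "pie"=3, "happen"=6, "profound"=8, "treaty"=6, "turn"=4, "stage"=5
Sum = 36, Count = 7
Average = 36/7 = 5.14
= avg=5.14, min=3, max=8
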